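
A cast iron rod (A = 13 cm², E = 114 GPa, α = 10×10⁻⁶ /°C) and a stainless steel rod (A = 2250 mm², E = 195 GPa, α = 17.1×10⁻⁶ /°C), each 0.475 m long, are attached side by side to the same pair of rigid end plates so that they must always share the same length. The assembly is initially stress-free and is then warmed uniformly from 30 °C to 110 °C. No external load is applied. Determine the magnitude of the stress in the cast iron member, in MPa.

The stainless steel has the larger α, so on heating it would change length more than the cast iron if both were free. The rigid plates force a common final length, so the stainless steel is put into compression and the cast iron into tension, with equal and opposite forces P (no external load).
Compatibility of the two members (thermal + elastic change equal): (α₁ − α₂)ΔT = P·[1/(A₁E₁) + 1/(A₂E₂)].
|α₁ − α₂|·ΔT = 7.1×10⁻⁶ × 80 = 0.000568.
1/(A₁E₁) + 1/(A₂E₂) = 1/(1300×114×10³) + 1/(2250×195×10³) = 9.027×10⁻⁹ N⁻¹.
P = 0.000568 / 9.027×10⁻⁹ = 62920 N = 62.92 kN.
σ_{cast iron} = P/A₁ = 62920/1300 = 48.4 MPa, tensile.

σ ≈ 48.4 MPa (tensile)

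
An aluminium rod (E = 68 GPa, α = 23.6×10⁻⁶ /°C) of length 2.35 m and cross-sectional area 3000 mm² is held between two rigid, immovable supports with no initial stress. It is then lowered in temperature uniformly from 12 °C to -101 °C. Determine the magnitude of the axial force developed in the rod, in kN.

Full restraint means ε = 0, so the stress is σ = EαΔT = 68×10³ × 23.6×10⁻⁶ × 113 = 181.3 MPa.
Then P = σA = 181.3 × 3000 mm² = 544 kN, tensile.

P ≈ 544 kN (tensile)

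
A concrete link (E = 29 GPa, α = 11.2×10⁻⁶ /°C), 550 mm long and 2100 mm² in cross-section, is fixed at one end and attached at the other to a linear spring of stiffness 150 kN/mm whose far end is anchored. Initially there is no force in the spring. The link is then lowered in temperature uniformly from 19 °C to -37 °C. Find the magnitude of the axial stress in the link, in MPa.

If the spring were absent the link would shorten by αΔT L = 11.2×10⁻⁶ × 56 × 550 = 0.345 mm.
Let P be the tensile force in the spring. The link extends elastically by PL/(AE) and the spring stretches by P/k; together these equal δ_free.
P [ L/(AE) + 1/k ] = δ_free → P [ 550/(2100×29×10³) + 1/(150×10³) ] = 0.345.
P = 0.345 / 1.57×10⁻⁵ = 21970 N.
σ = P/A = 21970/2100 = 10.46 MPa.

σ ≈ 10.5 MPa (tensile)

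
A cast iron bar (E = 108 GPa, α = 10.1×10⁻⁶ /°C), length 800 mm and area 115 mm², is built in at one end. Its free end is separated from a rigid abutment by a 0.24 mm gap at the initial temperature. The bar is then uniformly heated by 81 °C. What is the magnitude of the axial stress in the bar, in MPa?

If the wall were absent the bar would grow by αΔT L = 10.1×10⁻⁶ × 81 × 800 = 0.6545 mm.
After closing the 0.24 mm clearance, 0.6545 − 0.24 = 0.4145 mm of expansion remains to be suppressed by the wall.
That suppressed elongation corresponds to σ = E·Δ/L = 108×10³ × 0.4145/800 = 55.95 MPa.

σ ≈ 56 MPa (compressive)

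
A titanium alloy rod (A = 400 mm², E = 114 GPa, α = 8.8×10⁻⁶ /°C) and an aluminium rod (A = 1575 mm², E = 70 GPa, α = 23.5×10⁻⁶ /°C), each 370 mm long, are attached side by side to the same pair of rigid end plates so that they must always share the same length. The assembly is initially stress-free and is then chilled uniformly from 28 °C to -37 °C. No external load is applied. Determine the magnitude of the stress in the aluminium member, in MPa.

σ ≈ 19.6 MPa (tensile)

The aluminium has the larger α, so on cooling it would change length more than the titanium alloy if both were free. The rigid plates force a common final length, so the aluminium is put into tension and the titanium alloy into compression, with equal and opposite forces P (no external load).
Compatibility of the two members (thermal + elastic change equal): (α₁ − α₂)ΔT = P·[1/(A₁E₁) + 1/(A₂E₂)].
|α₁ − α₂|·ΔT = 14.7×10⁻⁶ × 65 = 0.0009555.
1/(A₁E₁) + 1/(A₂E₂) = 1/(400×114×10³) + 1/(1575×70×10³) = 3.1×10⁻⁸ N⁻¹.
P = 0.0009555 / 3.1×10⁻⁸ = 30820 N = 30.82 kN.
σ_{aluminium} = P/A₂ = 30820/1575 = 19.57 MPa, tensile.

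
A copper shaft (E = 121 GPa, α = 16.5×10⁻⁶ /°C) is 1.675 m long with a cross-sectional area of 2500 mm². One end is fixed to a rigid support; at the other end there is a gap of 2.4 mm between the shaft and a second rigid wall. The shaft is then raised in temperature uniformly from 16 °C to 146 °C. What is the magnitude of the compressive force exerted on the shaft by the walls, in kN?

P ≈ 215 kN

Free thermal elongation = αΔT L = 16.5×10⁻⁶ × 130 × 1675 = 3.593 mm.
After closing the 2.4 mm clearance, 3.593 − 2.4 = 1.193 mm of expansion remains to be suppressed by the wall.
That suppressed elongation corresponds to σ = E·Δ/L = 121×10³ × 1.193/1675 = 86.17 MPa.
Force on the wall = σA = 86.17 × 2500 mm² = 215.4 kN.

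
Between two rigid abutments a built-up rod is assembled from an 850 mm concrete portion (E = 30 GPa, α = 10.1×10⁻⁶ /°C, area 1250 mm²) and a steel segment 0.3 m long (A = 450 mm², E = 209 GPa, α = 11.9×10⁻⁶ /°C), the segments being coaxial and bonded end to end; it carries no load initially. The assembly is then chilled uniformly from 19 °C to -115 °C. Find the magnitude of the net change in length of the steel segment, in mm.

|ΔL| ≈ 0.277 mm

If the supports were absent, the total length change would be Σ αᵢΔT Lᵢ = 10.1×10⁻⁶×134×850 + 11.9×10⁻⁶×134×300 = 1.629 mm.
The rigid supports impose zero overall length change; the single axial force P common to all segments must satisfy P Σ Lᵢ/(AᵢEᵢ) = δ_free.
The series flexibility is Σ Lᵢ/(AᵢEᵢ) = 850/(1250×30×10³) + 300/(450×209×10³) = 2.586×10⁻⁵ mm/N.
So P = 1.629 / 2.586×10⁻⁵ = 62.99 kN, tensile.
For the steel segment, free thermal change = 11.9×10⁻⁶×134×300 = 0.4784 mm and elastic change from P = 62990×300/(450×209×10³) = 0.2009 mm; these oppose, so the net change is 0.277 mm (segment shortens).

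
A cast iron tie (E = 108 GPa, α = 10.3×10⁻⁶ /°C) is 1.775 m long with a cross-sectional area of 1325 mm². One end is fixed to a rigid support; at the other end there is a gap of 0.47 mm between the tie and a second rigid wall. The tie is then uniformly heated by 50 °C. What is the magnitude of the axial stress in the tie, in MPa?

σ ≈ 27 MPa (compressive)

If the wall were absent the tie would grow by αΔT L = 10.3×10⁻⁶ × 50 × 1775 = 0.9141 mm.
This exceeds the 0.47 mm gap, so the wall pushes back. The portion of expansion that must be recovered elastically is δ_free − gap = 0.9141 − 0.47 = 0.4441 mm.
That suppressed elongation corresponds to σ = E·Δ/L = 108×10³ × 0.4441/1775 = 27.02 MPa.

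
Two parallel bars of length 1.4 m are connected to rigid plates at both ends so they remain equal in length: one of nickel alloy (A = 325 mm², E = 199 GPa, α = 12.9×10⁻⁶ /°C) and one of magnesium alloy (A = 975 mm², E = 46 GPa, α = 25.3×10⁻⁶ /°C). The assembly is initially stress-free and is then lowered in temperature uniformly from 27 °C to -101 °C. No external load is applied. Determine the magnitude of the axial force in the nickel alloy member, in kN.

Both members must finish at the same length. With the larger α, the magnesium alloy tends to over-contract; the plates restrain it, putting the magnesium alloy in tension and the nickel alloy in compression. With no external load the two internal forces are equal and opposite, magnitude P.
Setting the final lengths equal and cancelling L: (α₁ − α₂)ΔT = P/(A₁E₁) + P/(A₂E₂).
|α₁ − α₂|·ΔT = 12.4×10⁻⁶ × 128 = 0.001587.
1/(A₁E₁) + 1/(A₂E₂) = 1/(325×199×10³) + 1/(975×46×10³) = 3.776×10⁻⁸ N⁻¹.
So P = 0.001587 / 3.776×10⁻⁸ = 42.04 kN.

P ≈ 42 kN (compressive in the nickel alloy)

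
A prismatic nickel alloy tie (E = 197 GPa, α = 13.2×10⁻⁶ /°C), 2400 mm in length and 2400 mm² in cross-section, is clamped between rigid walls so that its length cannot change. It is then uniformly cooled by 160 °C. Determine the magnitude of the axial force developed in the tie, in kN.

P ≈ 999 kN (tensile)

Full restraint means ε = 0, so the stress is σ = EαΔT = 197×10³ × 13.2×10⁻⁶ × 160 = 416.1 MPa.
Then P = σA = 416.1 × 2400 mm² = 998.6 kN, tensile.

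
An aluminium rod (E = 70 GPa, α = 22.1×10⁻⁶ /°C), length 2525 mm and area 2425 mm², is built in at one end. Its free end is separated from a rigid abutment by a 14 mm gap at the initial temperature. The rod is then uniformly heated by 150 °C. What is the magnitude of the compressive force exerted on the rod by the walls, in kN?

Unrestrained expansion: δ_free = αΔT L = 22.1×10⁻⁶ × 150 × 2525 = 8.37 mm.
Since δ_free = 8.37 mm is less than the 14 mm gap, the rod never touches the wall. No axial force develops.

P ≈ 0 kN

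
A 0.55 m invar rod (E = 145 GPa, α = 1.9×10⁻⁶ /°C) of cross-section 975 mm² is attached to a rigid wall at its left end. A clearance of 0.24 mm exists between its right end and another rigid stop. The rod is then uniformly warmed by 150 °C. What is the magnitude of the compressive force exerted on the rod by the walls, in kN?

Unrestrained expansion: δ_free = αΔT L = 1.9×10⁻⁶ × 150 × 550 = 0.1568 mm.
This is smaller than the 0.24 mm clearance, so the rod expands freely without reaching the stop — the stress is zero.

P ≈ 0 kN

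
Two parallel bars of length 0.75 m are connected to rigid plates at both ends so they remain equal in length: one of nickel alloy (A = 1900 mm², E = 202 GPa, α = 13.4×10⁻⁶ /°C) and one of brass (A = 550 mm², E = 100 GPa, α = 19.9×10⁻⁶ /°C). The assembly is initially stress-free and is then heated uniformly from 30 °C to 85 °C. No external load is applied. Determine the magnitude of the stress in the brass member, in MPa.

The brass has the larger α, so on heating it would change length more than the nickel alloy if both were free. The rigid plates force a common final length, so the brass is put into compression and the nickel alloy into tension, with equal and opposite forces P (no external load).
Setting the final lengths equal and cancelling L: (α₁ − α₂)ΔT = P/(A₁E₁) + P/(A₂E₂).
|α₁ − α₂|·ΔT = 6.5×10⁻⁶ × 55 = 0.0003575.
1/(A₁E₁) + 1/(A₂E₂) = 1/(1900×202×10³) + 1/(550×100×10³) = 2.079×10⁻⁸ N⁻¹.
So P = 0.0003575 / 2.079×10⁻⁸ = 17.2 kN.
σ_{brass} = P/A₂ = 17200/550 = 31.27 MPa, compressive.

σ ≈ 31.3 MPa (compressive)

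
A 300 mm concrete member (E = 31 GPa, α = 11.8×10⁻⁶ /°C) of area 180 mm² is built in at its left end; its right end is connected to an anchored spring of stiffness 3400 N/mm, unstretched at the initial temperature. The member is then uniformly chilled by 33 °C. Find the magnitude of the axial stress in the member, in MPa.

σ ≈ 1.87 MPa (tensile)

The unrestrained thermal change is αΔT L = 11.8×10⁻⁶ × 33 × 300 = 0.1168 mm.
With a force P in the spring, the elastic change of the member is PL/(AE) and that of the spring is P/k; compatibility requires their sum to equal δ_free.
So P = δ_free / [L/(AE) + 1/k] = 0.1168 / [ 300/(180×31×10³) + 1/(3400) ].
P = 0.1168 / 0.0003479 = 335.8 N.
σ = P/A = 335.8/180 = 1.866 MPa.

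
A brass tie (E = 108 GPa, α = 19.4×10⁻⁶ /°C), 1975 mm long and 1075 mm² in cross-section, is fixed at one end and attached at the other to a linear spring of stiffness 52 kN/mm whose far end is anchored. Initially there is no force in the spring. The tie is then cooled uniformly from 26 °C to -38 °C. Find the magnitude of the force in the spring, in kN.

The unrestrained thermal change is αΔT L = 19.4×10⁻⁶ × 64 × 1975 = 2.452 mm.
With a force P in the spring, the elastic change of the tie is PL/(AE) and that of the spring is P/k; compatibility requires their sum to equal δ_free.
So P = δ_free / [L/(AE) + 1/k] = 2.452 / [ 1975/(1075×108×10³) + 1/(52×10³) ].
P = 2.452 / 3.624×10⁻⁵ = 67660 N.

P ≈ 67.7 kN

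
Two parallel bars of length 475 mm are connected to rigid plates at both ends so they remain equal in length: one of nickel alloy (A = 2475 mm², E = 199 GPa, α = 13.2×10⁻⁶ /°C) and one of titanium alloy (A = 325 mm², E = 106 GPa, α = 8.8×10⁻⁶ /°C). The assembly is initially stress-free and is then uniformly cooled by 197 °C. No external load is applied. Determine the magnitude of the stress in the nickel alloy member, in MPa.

σ ≈ 11.3 MPa (tensile)

Both members must finish at the same length. With the larger α, the nickel alloy tends to over-contract; the plates restrain it, putting the nickel alloy in tension and the titanium alloy in compression. With no external load the two internal forces are equal and opposite, magnitude P.
Setting the final lengths equal and cancelling L: (α₁ − α₂)ΔT = P/(A₁E₁) + P/(A₂E₂).
|α₁ − α₂|·ΔT = 4.4×10⁻⁶ × 197 = 0.0008668.
1/(A₁E₁) + 1/(A₂E₂) = 1/(2475×199×10³) + 1/(325×106×10³) = 3.106×10⁻⁸ N⁻¹.
P = 0.0008668 / 3.106×10⁻⁸ = 27910 N = 27.91 kN.
σ_{nickel alloy} = P/A₁ = 27910/2475 = 11.28 MPa, tensile.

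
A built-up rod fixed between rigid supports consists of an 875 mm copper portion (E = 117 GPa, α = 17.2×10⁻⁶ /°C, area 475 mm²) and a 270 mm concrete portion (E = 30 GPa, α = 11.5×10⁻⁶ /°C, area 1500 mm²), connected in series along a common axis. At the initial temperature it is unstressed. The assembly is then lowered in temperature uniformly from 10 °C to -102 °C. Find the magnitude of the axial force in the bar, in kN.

With the walls removed the bar would change length by δ_free = Σ αᵢΔT Lᵢ = 17.2×10⁻⁶×112×875 + 11.5×10⁻⁶×112×270 = 2.033 mm.
Since the ends are fixed, an axial force P builds up, equal in every segment, with P · Σ Lᵢ/(AᵢEᵢ) = δ_free.
Σ Lᵢ/(AᵢEᵢ) = 875/(475×117×10³) + 270/(1500×30×10³) = 2.174×10⁻⁵ mm/N.
Hence P = δ_free / Σ(L/AE) = 2.033/2.174×10⁻⁵ = 93.51 kN (tensile).

P ≈ 93.5 kN (tensile)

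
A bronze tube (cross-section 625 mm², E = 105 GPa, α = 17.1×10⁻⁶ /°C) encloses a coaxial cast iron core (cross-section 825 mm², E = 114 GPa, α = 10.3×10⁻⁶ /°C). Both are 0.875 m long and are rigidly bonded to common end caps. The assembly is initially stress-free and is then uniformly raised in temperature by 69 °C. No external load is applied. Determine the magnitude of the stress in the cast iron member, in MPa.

σ ≈ 22 MPa (tensile)

Equilibrium of a rigid end plate with no external load gives equal and opposite internal forces ±P in the two members. Since α_{bronze} > α_{cast iron}, heating drives the bronze into compression and the cast iron into tension.
Compatibility of the two members (thermal + elastic change equal): (α₁ − α₂)ΔT = P·[1/(A₁E₁) + 1/(A₂E₂)].
|α₁ − α₂|·ΔT = 6.8×10⁻⁶ × 69 = 0.0004692.
1/(A₁E₁) + 1/(A₂E₂) = 1/(625×105×10³) + 1/(825×114×10³) = 2.587×10⁻⁸ N⁻¹.
So P = 0.0004692 / 2.587×10⁻⁸ = 18.14 kN.
σ_{cast iron} = P/A₂ = 18140/825 = 21.98 MPa, tensile.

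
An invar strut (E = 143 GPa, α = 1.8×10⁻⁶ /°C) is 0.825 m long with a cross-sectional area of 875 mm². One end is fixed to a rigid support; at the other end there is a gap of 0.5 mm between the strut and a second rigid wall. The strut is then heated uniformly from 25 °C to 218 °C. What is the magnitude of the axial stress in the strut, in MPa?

σ ≈ 0 MPa

Unrestrained expansion: δ_free = αΔT L = 1.8×10⁻⁶ × 193 × 825 = 0.2866 mm.
Since δ_free = 0.287 mm is less than the 0.5 mm gap, the strut never touches the wall. No axial force develops.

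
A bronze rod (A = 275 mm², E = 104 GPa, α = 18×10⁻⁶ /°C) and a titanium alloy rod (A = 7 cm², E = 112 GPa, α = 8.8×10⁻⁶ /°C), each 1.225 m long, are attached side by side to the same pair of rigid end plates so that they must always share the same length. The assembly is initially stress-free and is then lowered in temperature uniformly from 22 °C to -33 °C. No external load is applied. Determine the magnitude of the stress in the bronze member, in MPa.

Equilibrium of a rigid end plate with no external load gives equal and opposite internal forces ±P in the two members. Since α_{bronze} > α_{titanium alloy}, cooling drives the bronze into tension and the titanium alloy into compression.
Compatibility of the two members (thermal + elastic change equal): (α₁ − α₂)ΔT = P·[1/(A₁E₁) + 1/(A₂E₂)].
|α₁ − α₂|·ΔT = 9.2×10⁻⁶ × 55 = 0.000506.
1/(A₁E₁) + 1/(A₂E₂) = 1/(275×104×10³) + 1/(700×112×10³) = 4.772×10⁻⁸ N⁻¹.
P = 0.000506 / 4.772×10⁻⁸ = 10600 N = 10.6 kN.
σ_{bronze} = P/A₁ = 10600/275 = 38.56 MPa, tensile.

σ ≈ 38.6 MPa (tensile)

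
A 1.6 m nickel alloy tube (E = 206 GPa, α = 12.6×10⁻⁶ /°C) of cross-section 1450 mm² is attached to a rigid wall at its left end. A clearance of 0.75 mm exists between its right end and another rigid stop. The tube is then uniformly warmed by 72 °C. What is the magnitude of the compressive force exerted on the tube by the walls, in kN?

P ≈ 131 kN

Unrestrained expansion: δ_free = αΔT L = 12.6×10⁻⁶ × 72 × 1600 = 1.452 mm.
This exceeds the 0.75 mm gap, so the wall pushes back. The portion of expansion that must be recovered elastically is δ_free − gap = 1.452 − 0.75 = 0.7015 mm.
Compatibility: PL/(AE) = 0.7015 mm, so σ = P/A = E × (0.7015/1600) = 90.32 MPa.
P = σA = 90.32 × 1450 = 131 kN.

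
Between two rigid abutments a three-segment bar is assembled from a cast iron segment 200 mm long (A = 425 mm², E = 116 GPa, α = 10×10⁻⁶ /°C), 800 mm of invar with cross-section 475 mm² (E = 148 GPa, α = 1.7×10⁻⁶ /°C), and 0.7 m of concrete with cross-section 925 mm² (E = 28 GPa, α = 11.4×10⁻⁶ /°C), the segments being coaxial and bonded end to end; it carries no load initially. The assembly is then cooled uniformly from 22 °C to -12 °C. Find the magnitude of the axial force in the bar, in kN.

Free thermal contraction of the whole bar: Σ αᵢΔT Lᵢ = 10×10⁻⁶×34×200 + 1.7×10⁻⁶×34×800 + 11.4×10⁻⁶×34×700 = 0.3856 mm.
The walls prevent any net length change, so an axial force P (same in every segment) develops. Compatibility: P · Σ Lᵢ/(AᵢEᵢ) = δ_free.
Σ Lᵢ/(AᵢEᵢ) = 200/(425×116×10³) + 800/(475×148×10³) + 700/(925×28×10³) = 4.246×10⁻⁵ mm/N.
Hence P = δ_free / Σ(L/AE) = 0.3856/4.246×10⁻⁵ = 9.08 kN (tensile).

P ≈ 9.08 kN (tensile)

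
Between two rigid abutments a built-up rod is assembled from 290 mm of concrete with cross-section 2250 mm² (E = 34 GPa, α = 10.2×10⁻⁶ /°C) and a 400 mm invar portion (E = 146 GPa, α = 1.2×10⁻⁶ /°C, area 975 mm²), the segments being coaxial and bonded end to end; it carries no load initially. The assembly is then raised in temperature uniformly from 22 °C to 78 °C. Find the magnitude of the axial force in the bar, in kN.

P ≈ 29.2 kN (compressive)

With the walls removed the bar would change length by δ_free = Σ αᵢΔT Lᵢ = 10.2×10⁻⁶×56×290 + 1.2×10⁻⁶×56×400 = 0.1925 mm.
Since the ends are fixed, an axial force P builds up, equal in every segment, with P · Σ Lᵢ/(AᵢEᵢ) = δ_free.
Σ Lᵢ/(AᵢEᵢ) = 290/(2250×34×10³) + 400/(975×146×10³) = 6.601×10⁻⁶ mm/N.
So P = 0.1925 / 6.601×10⁻⁶ = 29.17 kN, compressive.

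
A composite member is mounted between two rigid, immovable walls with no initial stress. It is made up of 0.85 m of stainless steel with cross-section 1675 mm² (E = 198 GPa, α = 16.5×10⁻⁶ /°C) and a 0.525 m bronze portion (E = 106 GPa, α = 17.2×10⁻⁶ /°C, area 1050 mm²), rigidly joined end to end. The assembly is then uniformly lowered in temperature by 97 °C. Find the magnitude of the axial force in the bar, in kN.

With the walls removed the bar would change length by δ_free = Σ αᵢΔT Lᵢ = 16.5×10⁻⁶×97×850 + 17.2×10⁻⁶×97×525 = 2.236 mm.
Since the ends are fixed, an axial force P builds up, equal in every segment, with P · Σ Lᵢ/(AᵢEᵢ) = δ_free.
The series flexibility is Σ Lᵢ/(AᵢEᵢ) = 850/(1675×198×10³) + 525/(1050×106×10³) = 7.28×10⁻⁶ mm/N.
P = 2.236 / 7.28×10⁻⁶ = 307200 N = 307.2 kN, tensile.

P ≈ 307 kN (tensile)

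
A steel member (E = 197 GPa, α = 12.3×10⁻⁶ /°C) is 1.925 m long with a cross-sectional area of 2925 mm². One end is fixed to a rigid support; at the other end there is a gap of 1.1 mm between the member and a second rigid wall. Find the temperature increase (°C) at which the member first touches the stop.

ΔT ≈ 46.5 °C

The gap closes when αΔT L = 1.1 mm, since the member is still unstressed at that instant.
So ΔT = g/(αL) = 1.1/(12.3×10⁻⁶ × 1925) = 46.46 °C.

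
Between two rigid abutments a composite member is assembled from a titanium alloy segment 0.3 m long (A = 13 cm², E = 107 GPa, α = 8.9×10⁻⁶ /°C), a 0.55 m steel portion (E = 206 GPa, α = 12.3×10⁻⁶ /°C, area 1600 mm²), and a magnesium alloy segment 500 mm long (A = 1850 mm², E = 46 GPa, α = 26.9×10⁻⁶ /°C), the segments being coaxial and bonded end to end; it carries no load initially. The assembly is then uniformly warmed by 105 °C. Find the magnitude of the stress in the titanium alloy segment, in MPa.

σ ≈ 191 MPa (compressive)

With the walls removed the bar would change length by δ_free = Σ αᵢΔT Lᵢ = 8.9×10⁻⁶×105×300 + 12.3×10⁻⁶×105×550 + 26.9×10⁻⁶×105×500 = 2.403 mm.
The rigid supports impose zero overall length change; the single axial force P common to all segments must satisfy P Σ Lᵢ/(AᵢEᵢ) = δ_free.
Σ Lᵢ/(AᵢEᵢ) = 300/(1300×107×10³) + 550/(1600×206×10³) + 500/(1850×46×10³) = 9.701×10⁻⁶ mm/N.
So P = 2.403 / 9.701×10⁻⁶ = 247.7 kN, compressive.
σ_{titanium alloy} = P / A = 247700 / 1300 = 190.5 MPa.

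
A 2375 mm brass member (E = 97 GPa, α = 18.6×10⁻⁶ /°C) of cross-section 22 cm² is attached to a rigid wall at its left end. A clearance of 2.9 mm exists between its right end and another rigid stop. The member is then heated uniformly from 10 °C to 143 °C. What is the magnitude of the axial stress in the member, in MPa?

Unrestrained expansion: δ_free = αΔT L = 18.6×10⁻⁶ × 133 × 2375 = 5.875 mm.
This exceeds the 2.9 mm gap, so the wall pushes back. The portion of expansion that must be recovered elastically is δ_free − gap = 5.875 − 2.9 = 2.975 mm.
Compatibility: PL/(AE) = 2.975 mm, so σ = P/A = E × (2.975/2375) = 121.5 MPa.

σ ≈ 122 MPa (compressive)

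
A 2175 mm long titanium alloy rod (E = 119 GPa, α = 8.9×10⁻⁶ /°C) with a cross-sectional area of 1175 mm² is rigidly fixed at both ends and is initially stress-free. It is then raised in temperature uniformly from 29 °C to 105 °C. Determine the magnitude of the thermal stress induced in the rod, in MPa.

σ ≈ 80.5 MPa (compressive)

Because both ends are immovable the net strain is zero, and the suppressed thermal strain is αΔT = 8.9×10⁻⁶ × 76 = 676.4×10⁻⁶.
σ = EαΔT = 119×10³ × 8.9×10⁻⁶ × 76 = 80.49 MPa (compressive; the rod is trying to expand).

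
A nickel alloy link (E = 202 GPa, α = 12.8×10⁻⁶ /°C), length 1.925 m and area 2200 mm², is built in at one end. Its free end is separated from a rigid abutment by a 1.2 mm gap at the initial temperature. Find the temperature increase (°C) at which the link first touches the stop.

Contact occurs when the free expansion equals the gap: αΔT L = 1.2 mm.
So ΔT = g/(αL) = 1.2/(12.8×10⁻⁶ × 1925) = 48.7 °C.

ΔT ≈ 48.7 °C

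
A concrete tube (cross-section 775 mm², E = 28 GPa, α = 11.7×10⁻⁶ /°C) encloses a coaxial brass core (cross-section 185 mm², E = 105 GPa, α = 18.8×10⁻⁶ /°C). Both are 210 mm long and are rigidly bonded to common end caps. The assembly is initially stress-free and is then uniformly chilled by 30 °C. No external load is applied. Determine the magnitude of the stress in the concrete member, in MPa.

Both members must finish at the same length. With the larger α, the brass tends to over-contract; the plates restrain it, putting the brass in tension and the concrete in compression. With no external load the two internal forces are equal and opposite, magnitude P.
Setting the final lengths equal and cancelling L: (α₁ − α₂)ΔT = P/(A₁E₁) + P/(A₂E₂).
|α₁ − α₂|·ΔT = 7.1×10⁻⁶ × 30 = 0.000213.
1/(A₁E₁) + 1/(A₂E₂) = 1/(775×28×10³) + 1/(185×105×10³) = 9.756×10⁻⁸ N⁻¹.
P = 0.000213 / 9.756×10⁻⁸ = 2183 N = 2.183 kN.
σ_{concrete} = P/A₁ = 2183/775 = 2.817 MPa, compressive.

σ ≈ 2.82 MPa (compressive)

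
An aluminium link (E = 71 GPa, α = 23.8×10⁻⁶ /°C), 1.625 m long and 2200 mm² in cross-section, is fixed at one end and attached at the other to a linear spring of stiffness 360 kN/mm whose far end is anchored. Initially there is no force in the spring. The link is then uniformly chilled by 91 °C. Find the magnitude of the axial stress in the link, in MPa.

σ ≈ 121 MPa (tensile)

If the spring were absent the link would shorten by αΔT L = 23.8×10⁻⁶ × 91 × 1625 = 3.519 mm.
With a force P in the spring, the elastic change of the link is PL/(AE) and that of the spring is P/k; compatibility requires their sum to equal δ_free.
So P = δ_free / [L/(AE) + 1/k] = 3.519 / [ 1625/(2200×71×10³) + 1/(360×10³) ].
P = 3.519 / 1.318×10⁻⁵ = 267000 N.
σ = P/A = 267000/2200 = 121.4 MPa.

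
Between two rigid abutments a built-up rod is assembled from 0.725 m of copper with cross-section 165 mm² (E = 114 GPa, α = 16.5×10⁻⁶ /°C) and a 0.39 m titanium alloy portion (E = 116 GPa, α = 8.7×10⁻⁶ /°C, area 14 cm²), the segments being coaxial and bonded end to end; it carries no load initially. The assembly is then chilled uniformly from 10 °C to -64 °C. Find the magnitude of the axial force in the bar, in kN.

P ≈ 27.8 kN (tensile)

If the supports were absent, the total length change would be Σ αᵢΔT Lᵢ = 16.5×10⁻⁶×74×725 + 8.7×10⁻⁶×74×390 = 1.136 mm.
The walls prevent any net length change, so an axial force P (same in every segment) develops. Compatibility: P · Σ Lᵢ/(AᵢEᵢ) = δ_free.
Σ Lᵢ/(AᵢEᵢ) = 725/(165×114×10³) + 390/(1400×116×10³) = 4.094×10⁻⁵ mm/N.
So P = 1.136 / 4.094×10⁻⁵ = 27.75 kN, tensile.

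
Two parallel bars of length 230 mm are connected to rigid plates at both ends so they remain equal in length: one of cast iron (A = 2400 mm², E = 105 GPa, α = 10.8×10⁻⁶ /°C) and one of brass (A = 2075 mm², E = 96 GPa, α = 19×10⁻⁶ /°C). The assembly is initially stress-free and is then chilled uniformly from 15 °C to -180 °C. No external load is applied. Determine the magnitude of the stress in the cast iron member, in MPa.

The brass has the larger α, so on cooling it would change length more than the cast iron if both were free. The rigid plates force a common final length, so the brass is put into tension and the cast iron into compression, with equal and opposite forces P (no external load).
Setting the final lengths equal and cancelling L: (α₁ − α₂)ΔT = P/(A₁E₁) + P/(A₂E₂).
|α₁ − α₂|·ΔT = 8.2×10⁻⁶ × 195 = 0.001599.
1/(A₁E₁) + 1/(A₂E₂) = 1/(2400×105×10³) + 1/(2075×96×10³) = 8.988×10⁻⁹ N⁻¹.
P = 0.001599 / 8.988×10⁻⁹ = 177900 N = 177.9 kN.
σ_{cast iron} = P/A₁ = 177900/2400 = 74.12 MPa, compressive.

σ ≈ 74.1 MPa (compressive)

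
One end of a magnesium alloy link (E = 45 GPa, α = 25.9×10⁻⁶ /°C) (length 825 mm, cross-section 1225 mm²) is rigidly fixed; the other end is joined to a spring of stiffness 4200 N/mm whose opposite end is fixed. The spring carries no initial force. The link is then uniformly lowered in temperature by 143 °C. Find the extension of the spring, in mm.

Free thermal contraction: δ_free = αΔT L = 25.9×10⁻⁶ × 143 × 825 = 3.056 mm.
With a force P in the spring, the elastic change of the link is PL/(AE) and that of the spring is P/k; compatibility requires their sum to equal δ_free.
So P = δ_free / [L/(AE) + 1/k] = 3.056 / [ 825/(1225×45×10³) + 1/(4200) ].
P = 3.056 / 0.0002531 = 12070 N.
Spring extension = P/k = 12070/(4200) = 2.875 mm.

δ ≈ 2.87 mm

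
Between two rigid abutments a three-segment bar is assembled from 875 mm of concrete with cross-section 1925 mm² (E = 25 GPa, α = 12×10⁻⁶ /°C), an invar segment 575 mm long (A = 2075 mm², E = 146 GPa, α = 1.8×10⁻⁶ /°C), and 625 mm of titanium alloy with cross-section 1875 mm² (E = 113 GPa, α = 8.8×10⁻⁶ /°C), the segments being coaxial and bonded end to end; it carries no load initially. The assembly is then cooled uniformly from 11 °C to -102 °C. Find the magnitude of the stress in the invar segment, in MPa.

σ ≈ 40.3 MPa (tensile)

If the supports were absent, the total length change would be Σ αᵢΔT Lᵢ = 12×10⁻⁶×113×875 + 1.8×10⁻⁶×113×575 + 8.8×10⁻⁶×113×625 = 1.925 mm.
Since the ends are fixed, an axial force P builds up, equal in every segment, with P · Σ Lᵢ/(AᵢEᵢ) = δ_free.
The series flexibility is Σ Lᵢ/(AᵢEᵢ) = 875/(1925×25×10³) + 575/(2075×146×10³) + 625/(1875×113×10³) = 2.303×10⁻⁵ mm/N.
So P = 1.925 / 2.303×10⁻⁵ = 83.59 kN, tensile.
σ_{invar} = P / A = 83590 / 2075 = 40.28 MPa.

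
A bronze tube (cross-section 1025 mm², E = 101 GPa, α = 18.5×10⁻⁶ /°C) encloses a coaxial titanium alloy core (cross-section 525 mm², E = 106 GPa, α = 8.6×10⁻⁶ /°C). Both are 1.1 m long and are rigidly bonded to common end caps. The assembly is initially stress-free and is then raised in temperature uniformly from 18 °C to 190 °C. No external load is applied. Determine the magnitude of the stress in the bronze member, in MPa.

Equilibrium of a rigid end plate with no external load gives equal and opposite internal forces ±P in the two members. Since α_{bronze} > α_{titanium alloy}, heating drives the bronze into compression and the titanium alloy into tension.
Compatibility of the two members (thermal + elastic change equal): (α₁ − α₂)ΔT = P·[1/(A₁E₁) + 1/(A₂E₂)].
|α₁ − α₂|·ΔT = 9.9×10⁻⁶ × 172 = 0.001703.
1/(A₁E₁) + 1/(A₂E₂) = 1/(1025×101×10³) + 1/(525×106×10³) = 2.763×10⁻⁸ N⁻¹.
So P = 0.001703 / 2.763×10⁻⁸ = 61.63 kN.
σ_{bronze} = P/A₁ = 61630/1025 = 60.13 MPa, compressive.

σ ≈ 60.1 MPa (compressive)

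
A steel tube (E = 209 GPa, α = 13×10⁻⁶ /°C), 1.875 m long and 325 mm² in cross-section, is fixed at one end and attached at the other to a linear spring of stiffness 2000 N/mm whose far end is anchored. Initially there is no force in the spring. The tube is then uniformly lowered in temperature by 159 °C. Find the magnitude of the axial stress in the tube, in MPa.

σ ≈ 22.6 MPa (tensile)

The unrestrained thermal change is αΔT L = 13×10⁻⁶ × 159 × 1875 = 3.876 mm.
Let P be the tensile force in the spring. The tube extends elastically by PL/(AE) and the spring stretches by P/k; together these equal δ_free.
So P = δ_free / [L/(AE) + 1/k] = 3.876 / [ 1875/(325×209×10³) + 1/(2000) ].
P = 3.876 / 0.0005276 = 7346 N.
σ = P/A = 7346/325 = 22.6 MPa.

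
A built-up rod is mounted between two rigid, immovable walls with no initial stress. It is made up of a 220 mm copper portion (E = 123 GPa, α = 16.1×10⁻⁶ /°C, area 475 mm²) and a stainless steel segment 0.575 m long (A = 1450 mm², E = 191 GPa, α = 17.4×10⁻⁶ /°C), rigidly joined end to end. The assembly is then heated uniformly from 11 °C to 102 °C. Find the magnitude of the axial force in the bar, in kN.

With the walls removed the bar would change length by δ_free = Σ αᵢΔT Lᵢ = 16.1×10⁻⁶×91×220 + 17.4×10⁻⁶×91×575 = 1.233 mm.
The walls prevent any net length change, so an axial force P (same in every segment) develops. Compatibility: P · Σ Lᵢ/(AᵢEᵢ) = δ_free.
The series flexibility is Σ Lᵢ/(AᵢEᵢ) = 220/(475×123×10³) + 575/(1450×191×10³) = 5.842×10⁻⁶ mm/N.
So P = 1.233 / 5.842×10⁻⁶ = 211 kN, compressive.

P ≈ 211 kN (compressive)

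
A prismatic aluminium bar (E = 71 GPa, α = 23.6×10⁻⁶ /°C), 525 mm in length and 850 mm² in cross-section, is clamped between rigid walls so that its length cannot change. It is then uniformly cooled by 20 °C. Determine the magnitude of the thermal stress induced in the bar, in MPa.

σ ≈ 33.5 MPa (tensile)

The supports are rigid, so the total axial strain is zero. The restrained thermal strain is ε = αΔT = 23.6×10⁻⁶ × 20 = 472×10⁻⁶.
σ = EαΔT = 71×10³ × 23.6×10⁻⁶ × 20 = 33.51 MPa (tensile; the bar is trying to contract).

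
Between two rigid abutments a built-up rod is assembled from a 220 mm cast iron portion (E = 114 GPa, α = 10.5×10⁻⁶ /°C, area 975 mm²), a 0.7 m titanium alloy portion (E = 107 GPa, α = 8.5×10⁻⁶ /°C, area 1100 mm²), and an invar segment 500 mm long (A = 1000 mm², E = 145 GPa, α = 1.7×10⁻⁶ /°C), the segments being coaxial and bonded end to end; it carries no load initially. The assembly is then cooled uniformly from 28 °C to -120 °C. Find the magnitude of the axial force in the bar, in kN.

If the supports were absent, the total length change would be Σ αᵢΔT Lᵢ = 10.5×10⁻⁶×148×220 + 8.5×10⁻⁶×148×700 + 1.7×10⁻⁶×148×500 = 1.348 mm.
The rigid supports impose zero overall length change; the single axial force P common to all segments must satisfy P Σ Lᵢ/(AᵢEᵢ) = δ_free.
Σ Lᵢ/(AᵢEᵢ) = 220/(975×114×10³) + 700/(1100×107×10³) + 500/(1000×145×10³) = 1.137×10⁻⁵ mm/N.
Hence P = δ_free / Σ(L/AE) = 1.348/1.137×10⁻⁵ = 118.5 kN (tensile).

P ≈ 119 kN (tensile)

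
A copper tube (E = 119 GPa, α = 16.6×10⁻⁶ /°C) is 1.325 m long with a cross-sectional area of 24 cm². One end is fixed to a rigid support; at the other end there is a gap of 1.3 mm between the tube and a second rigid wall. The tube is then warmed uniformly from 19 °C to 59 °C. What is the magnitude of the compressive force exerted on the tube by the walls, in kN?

If the wall were absent the tube would grow by αΔT L = 16.6×10⁻⁶ × 40 × 1325 = 0.8798 mm.
This is smaller than the 1.3 mm clearance, so the tube expands freely without reaching the stop — the stress is zero.

P ≈ 0 kN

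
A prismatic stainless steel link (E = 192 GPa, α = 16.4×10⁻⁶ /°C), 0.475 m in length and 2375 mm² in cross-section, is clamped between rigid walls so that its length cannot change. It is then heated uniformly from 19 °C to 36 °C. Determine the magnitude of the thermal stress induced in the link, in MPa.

σ ≈ 53.5 MPa (compressive)

With length fixed, the mechanical strain must cancel the thermal strain αΔT = 16.4×10⁻⁶ × 17 = 278.8×10⁻⁶.
Hence σ = E·αΔT = 192×10³ × 278.8×10⁻⁶ = 53.53 MPa, compressive.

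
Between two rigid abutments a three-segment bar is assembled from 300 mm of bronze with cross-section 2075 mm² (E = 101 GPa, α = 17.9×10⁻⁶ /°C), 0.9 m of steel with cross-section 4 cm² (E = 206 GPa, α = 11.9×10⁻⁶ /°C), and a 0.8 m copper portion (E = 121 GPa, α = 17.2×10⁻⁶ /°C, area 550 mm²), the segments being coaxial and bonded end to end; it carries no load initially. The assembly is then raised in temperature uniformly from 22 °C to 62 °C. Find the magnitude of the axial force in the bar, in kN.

Free thermal expansion of the whole bar: Σ αᵢΔT Lᵢ = 17.9×10⁻⁶×40×300 + 11.9×10⁻⁶×40×900 + 17.2×10⁻⁶×40×800 = 1.194 mm.
The rigid supports impose zero overall length change; the single axial force P common to all segments must satisfy P Σ Lᵢ/(AᵢEᵢ) = δ_free.
Σ Lᵢ/(AᵢEᵢ) = 300/(2075×101×10³) + 900/(400×206×10³) + 800/(550×121×10³) = 2.437×10⁻⁵ mm/N.
So P = 1.194 / 2.437×10⁻⁵ = 48.97 kN, compressive.

P ≈ 49 kN (compressive)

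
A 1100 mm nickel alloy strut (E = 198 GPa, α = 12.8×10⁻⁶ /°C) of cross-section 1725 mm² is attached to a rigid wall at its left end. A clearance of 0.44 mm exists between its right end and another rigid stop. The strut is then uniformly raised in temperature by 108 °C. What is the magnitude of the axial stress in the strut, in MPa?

Unrestrained expansion: δ_free = αΔT L = 12.8×10⁻⁶ × 108 × 1100 = 1.521 mm.
After closing the 0.44 mm clearance, 1.521 − 0.44 = 1.081 mm of expansion remains to be suppressed by the wall.
So σ = E(δ_free − g)/L = 198×10³ × 1.081/1100 = 194.5 MPa.

σ ≈ 195 MPa (compressive)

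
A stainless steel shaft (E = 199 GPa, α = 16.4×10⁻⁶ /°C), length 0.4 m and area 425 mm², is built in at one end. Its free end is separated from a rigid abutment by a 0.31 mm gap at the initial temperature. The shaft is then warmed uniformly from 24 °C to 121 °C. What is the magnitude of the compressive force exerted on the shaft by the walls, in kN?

Free thermal elongation = αΔT L = 16.4×10⁻⁶ × 97 × 400 = 0.6363 mm.
The gap closes (δ_free > 0.31 mm) and the wall then resists a further 0.6363 − 0.31 = 0.3263 mm of expansion.
So σ = E(δ_free − g)/L = 199×10³ × 0.3263/400 = 162.3 MPa.
P = σA = 162.3 × 425 = 69 kN.

P ≈ 69 kN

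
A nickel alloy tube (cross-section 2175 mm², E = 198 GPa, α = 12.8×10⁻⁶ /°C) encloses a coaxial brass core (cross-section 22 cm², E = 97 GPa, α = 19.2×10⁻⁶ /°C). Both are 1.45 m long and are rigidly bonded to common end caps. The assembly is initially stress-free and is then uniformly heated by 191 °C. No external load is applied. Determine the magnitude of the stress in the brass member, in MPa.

σ ≈ 79.3 MPa (compressive)

The brass has the larger α, so on heating it would change length more than the nickel alloy if both were free. The rigid plates force a common final length, so the brass is put into compression and the nickel alloy into tension, with equal and opposite forces P (no external load).
Setting the final lengths equal and cancelling L: (α₁ − α₂)ΔT = P/(A₁E₁) + P/(A₂E₂).
|α₁ − α₂|·ΔT = 6.4×10⁻⁶ × 191 = 0.001222.
1/(A₁E₁) + 1/(A₂E₂) = 1/(2175×198×10³) + 1/(2200×97×10³) = 7.008×10⁻⁹ N⁻¹.
P = 0.001222 / 7.008×10⁻⁹ = 174400 N = 174.4 kN.
σ_{brass} = P/A₂ = 174400/2200 = 79.28 MPa, compressive.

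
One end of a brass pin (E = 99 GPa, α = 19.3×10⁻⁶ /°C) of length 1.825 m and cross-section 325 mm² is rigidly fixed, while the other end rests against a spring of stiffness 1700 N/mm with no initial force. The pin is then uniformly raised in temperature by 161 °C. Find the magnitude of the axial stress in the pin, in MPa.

The unrestrained thermal change is αΔT L = 19.3×10⁻⁶ × 161 × 1825 = 5.671 mm.
Let P be the compressive force at the spring. The pin shortens elastically by PL/(AE) and the spring compresses by P/k; together these equal δ_free.
P [ L/(AE) + 1/k ] = δ_free → P [ 1825/(325×99×10³) + 1/(1700) ] = 5.671.
P = 5.671 / 0.000645 = 8793 N.
σ = P/A = 8793/325 = 27.05 MPa.

σ ≈ 27.1 MPa (compressive)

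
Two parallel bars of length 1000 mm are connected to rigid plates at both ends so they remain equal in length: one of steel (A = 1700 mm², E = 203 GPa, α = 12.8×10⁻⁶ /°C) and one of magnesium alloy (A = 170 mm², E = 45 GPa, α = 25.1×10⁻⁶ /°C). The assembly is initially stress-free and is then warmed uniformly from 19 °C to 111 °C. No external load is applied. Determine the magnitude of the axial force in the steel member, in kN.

Equilibrium of a rigid end plate with no external load gives equal and opposite internal forces ±P in the two members. Since α_{magnesium alloy} > α_{steel}, heating drives the magnesium alloy into compression and the steel into tension.
Setting the final lengths equal and cancelling L: (α₁ − α₂)ΔT = P/(A₁E₁) + P/(A₂E₂).
|α₁ − α₂|·ΔT = 12.3×10⁻⁶ × 92 = 0.001132.
1/(A₁E₁) + 1/(A₂E₂) = 1/(1700×203×10³) + 1/(170×45×10³) = 1.336×10⁻⁷ N⁻¹.
P = 0.001132 / 1.336×10⁻⁷ = 8469 N = 8.469 kN.

P ≈ 8.47 kN (tensile in the steel)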